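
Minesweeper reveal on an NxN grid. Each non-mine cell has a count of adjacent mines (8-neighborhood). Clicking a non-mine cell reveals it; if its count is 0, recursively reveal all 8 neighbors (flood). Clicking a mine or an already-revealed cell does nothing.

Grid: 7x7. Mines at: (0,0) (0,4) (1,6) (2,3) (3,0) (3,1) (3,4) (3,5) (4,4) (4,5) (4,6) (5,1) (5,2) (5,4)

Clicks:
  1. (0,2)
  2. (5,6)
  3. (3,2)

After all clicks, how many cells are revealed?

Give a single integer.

Click 1 (0,2) count=0: revealed 6 new [(0,1) (0,2) (0,3) (1,1) (1,2) (1,3)] -> total=6
Click 2 (5,6) count=2: revealed 1 new [(5,6)] -> total=7
Click 3 (3,2) count=2: revealed 1 new [(3,2)] -> total=8

Answer: 8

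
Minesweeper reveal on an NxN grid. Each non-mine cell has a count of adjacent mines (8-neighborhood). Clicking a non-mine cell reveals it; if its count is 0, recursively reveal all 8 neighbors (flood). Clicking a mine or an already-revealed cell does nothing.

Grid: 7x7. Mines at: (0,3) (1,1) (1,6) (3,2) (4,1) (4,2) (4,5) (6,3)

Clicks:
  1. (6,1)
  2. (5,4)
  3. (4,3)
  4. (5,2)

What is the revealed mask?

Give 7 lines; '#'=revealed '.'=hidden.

Answer: .......
.......
.......
.......
...#...
###.#..
###....

Derivation:
Click 1 (6,1) count=0: revealed 6 new [(5,0) (5,1) (5,2) (6,0) (6,1) (6,2)] -> total=6
Click 2 (5,4) count=2: revealed 1 new [(5,4)] -> total=7
Click 3 (4,3) count=2: revealed 1 new [(4,3)] -> total=8
Click 4 (5,2) count=3: revealed 0 new [(none)] -> total=8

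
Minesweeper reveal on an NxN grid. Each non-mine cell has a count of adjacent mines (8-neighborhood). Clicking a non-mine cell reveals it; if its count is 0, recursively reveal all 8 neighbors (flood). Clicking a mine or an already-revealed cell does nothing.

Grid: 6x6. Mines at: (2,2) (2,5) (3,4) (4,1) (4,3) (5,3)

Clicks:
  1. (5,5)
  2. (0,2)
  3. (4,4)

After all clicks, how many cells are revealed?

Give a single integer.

Answer: 20

Derivation:
Click 1 (5,5) count=0: revealed 4 new [(4,4) (4,5) (5,4) (5,5)] -> total=4
Click 2 (0,2) count=0: revealed 16 new [(0,0) (0,1) (0,2) (0,3) (0,4) (0,5) (1,0) (1,1) (1,2) (1,3) (1,4) (1,5) (2,0) (2,1) (3,0) (3,1)] -> total=20
Click 3 (4,4) count=3: revealed 0 new [(none)] -> total=20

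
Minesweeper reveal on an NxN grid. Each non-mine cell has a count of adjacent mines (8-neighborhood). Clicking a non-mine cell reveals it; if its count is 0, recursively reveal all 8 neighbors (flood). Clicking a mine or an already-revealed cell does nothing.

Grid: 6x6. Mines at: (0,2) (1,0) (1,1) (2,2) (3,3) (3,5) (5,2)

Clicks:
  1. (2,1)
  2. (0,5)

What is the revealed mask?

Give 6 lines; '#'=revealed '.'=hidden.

Click 1 (2,1) count=3: revealed 1 new [(2,1)] -> total=1
Click 2 (0,5) count=0: revealed 9 new [(0,3) (0,4) (0,5) (1,3) (1,4) (1,5) (2,3) (2,4) (2,5)] -> total=10

Answer: ...###
...###
.#.###
......
......
......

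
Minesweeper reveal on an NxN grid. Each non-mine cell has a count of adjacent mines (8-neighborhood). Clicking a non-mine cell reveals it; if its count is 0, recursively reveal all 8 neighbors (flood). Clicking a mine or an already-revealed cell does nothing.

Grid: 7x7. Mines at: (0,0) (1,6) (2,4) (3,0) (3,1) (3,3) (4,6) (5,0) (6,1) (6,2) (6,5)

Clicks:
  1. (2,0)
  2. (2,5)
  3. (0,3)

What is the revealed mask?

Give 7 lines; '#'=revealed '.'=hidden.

Answer: .#####.
.#####.
####.#.
.......
.......
.......
.......

Derivation:
Click 1 (2,0) count=2: revealed 1 new [(2,0)] -> total=1
Click 2 (2,5) count=2: revealed 1 new [(2,5)] -> total=2
Click 3 (0,3) count=0: revealed 13 new [(0,1) (0,2) (0,3) (0,4) (0,5) (1,1) (1,2) (1,3) (1,4) (1,5) (2,1) (2,2) (2,3)] -> total=15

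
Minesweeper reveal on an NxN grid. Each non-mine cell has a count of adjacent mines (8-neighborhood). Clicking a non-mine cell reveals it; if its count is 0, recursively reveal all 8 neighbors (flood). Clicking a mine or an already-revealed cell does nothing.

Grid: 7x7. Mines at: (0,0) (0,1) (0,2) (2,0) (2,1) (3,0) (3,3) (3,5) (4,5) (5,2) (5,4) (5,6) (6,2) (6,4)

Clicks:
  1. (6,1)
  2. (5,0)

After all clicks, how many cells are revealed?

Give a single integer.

Click 1 (6,1) count=2: revealed 1 new [(6,1)] -> total=1
Click 2 (5,0) count=0: revealed 5 new [(4,0) (4,1) (5,0) (5,1) (6,0)] -> total=6

Answer: 6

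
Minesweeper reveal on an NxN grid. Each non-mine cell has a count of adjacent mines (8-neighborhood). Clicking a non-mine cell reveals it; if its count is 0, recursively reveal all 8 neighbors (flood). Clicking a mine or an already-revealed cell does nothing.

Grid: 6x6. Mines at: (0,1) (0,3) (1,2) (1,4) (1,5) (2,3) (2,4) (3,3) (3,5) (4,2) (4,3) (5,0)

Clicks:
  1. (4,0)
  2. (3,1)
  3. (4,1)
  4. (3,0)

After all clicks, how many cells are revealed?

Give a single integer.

Click 1 (4,0) count=1: revealed 1 new [(4,0)] -> total=1
Click 2 (3,1) count=1: revealed 1 new [(3,1)] -> total=2
Click 3 (4,1) count=2: revealed 1 new [(4,1)] -> total=3
Click 4 (3,0) count=0: revealed 5 new [(1,0) (1,1) (2,0) (2,1) (3,0)] -> total=8

Answer: 8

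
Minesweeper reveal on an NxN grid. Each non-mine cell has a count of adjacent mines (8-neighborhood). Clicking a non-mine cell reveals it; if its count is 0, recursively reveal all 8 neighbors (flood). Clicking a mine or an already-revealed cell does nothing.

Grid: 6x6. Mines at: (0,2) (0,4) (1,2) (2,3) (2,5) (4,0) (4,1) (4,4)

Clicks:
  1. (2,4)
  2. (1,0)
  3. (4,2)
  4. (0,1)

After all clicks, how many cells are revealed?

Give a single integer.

Click 1 (2,4) count=2: revealed 1 new [(2,4)] -> total=1
Click 2 (1,0) count=0: revealed 8 new [(0,0) (0,1) (1,0) (1,1) (2,0) (2,1) (3,0) (3,1)] -> total=9
Click 3 (4,2) count=1: revealed 1 new [(4,2)] -> total=10
Click 4 (0,1) count=2: revealed 0 new [(none)] -> total=10

Answer: 10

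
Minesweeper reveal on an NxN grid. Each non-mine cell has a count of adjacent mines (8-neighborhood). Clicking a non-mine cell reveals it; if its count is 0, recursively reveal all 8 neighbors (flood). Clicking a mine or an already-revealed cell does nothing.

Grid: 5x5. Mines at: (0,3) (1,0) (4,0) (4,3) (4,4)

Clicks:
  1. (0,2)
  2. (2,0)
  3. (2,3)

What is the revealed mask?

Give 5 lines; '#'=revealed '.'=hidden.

Answer: ..#..
.####
#####
.####
.....

Derivation:
Click 1 (0,2) count=1: revealed 1 new [(0,2)] -> total=1
Click 2 (2,0) count=1: revealed 1 new [(2,0)] -> total=2
Click 3 (2,3) count=0: revealed 12 new [(1,1) (1,2) (1,3) (1,4) (2,1) (2,2) (2,3) (2,4) (3,1) (3,2) (3,3) (3,4)] -> total=14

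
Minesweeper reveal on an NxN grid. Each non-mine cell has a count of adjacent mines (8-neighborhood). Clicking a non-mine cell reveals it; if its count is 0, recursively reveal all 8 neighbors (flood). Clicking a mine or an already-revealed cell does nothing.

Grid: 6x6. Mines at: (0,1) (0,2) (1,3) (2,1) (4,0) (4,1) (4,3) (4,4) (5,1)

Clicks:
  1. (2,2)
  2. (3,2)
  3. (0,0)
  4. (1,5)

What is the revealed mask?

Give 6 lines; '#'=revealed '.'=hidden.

Answer: #...##
....##
..#.##
..#.##
......
......

Derivation:
Click 1 (2,2) count=2: revealed 1 new [(2,2)] -> total=1
Click 2 (3,2) count=3: revealed 1 new [(3,2)] -> total=2
Click 3 (0,0) count=1: revealed 1 new [(0,0)] -> total=3
Click 4 (1,5) count=0: revealed 8 new [(0,4) (0,5) (1,4) (1,5) (2,4) (2,5) (3,4) (3,5)] -> total=11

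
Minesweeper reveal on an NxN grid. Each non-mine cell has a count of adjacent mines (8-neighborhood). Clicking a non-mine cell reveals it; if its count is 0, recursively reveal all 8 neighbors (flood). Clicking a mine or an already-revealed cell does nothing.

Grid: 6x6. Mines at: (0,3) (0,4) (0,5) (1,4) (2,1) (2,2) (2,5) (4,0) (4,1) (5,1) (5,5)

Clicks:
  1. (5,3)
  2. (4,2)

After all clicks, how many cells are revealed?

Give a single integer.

Answer: 9

Derivation:
Click 1 (5,3) count=0: revealed 9 new [(3,2) (3,3) (3,4) (4,2) (4,3) (4,4) (5,2) (5,3) (5,4)] -> total=9
Click 2 (4,2) count=2: revealed 0 new [(none)] -> total=9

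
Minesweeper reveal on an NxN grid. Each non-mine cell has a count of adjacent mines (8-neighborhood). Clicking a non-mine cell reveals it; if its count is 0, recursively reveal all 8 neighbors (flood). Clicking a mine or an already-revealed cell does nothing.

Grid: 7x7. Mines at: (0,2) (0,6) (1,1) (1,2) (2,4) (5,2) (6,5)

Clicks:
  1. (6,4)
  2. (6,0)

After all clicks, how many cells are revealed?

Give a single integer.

Answer: 17

Derivation:
Click 1 (6,4) count=1: revealed 1 new [(6,4)] -> total=1
Click 2 (6,0) count=0: revealed 16 new [(2,0) (2,1) (2,2) (2,3) (3,0) (3,1) (3,2) (3,3) (4,0) (4,1) (4,2) (4,3) (5,0) (5,1) (6,0) (6,1)] -> total=17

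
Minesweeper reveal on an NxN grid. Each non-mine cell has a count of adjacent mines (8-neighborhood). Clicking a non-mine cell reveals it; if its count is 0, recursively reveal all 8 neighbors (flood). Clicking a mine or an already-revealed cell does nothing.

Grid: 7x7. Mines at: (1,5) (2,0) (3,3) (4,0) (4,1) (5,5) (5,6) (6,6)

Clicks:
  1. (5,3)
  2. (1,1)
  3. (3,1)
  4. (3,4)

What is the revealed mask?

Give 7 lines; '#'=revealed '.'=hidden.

Click 1 (5,3) count=0: revealed 13 new [(4,2) (4,3) (4,4) (5,0) (5,1) (5,2) (5,3) (5,4) (6,0) (6,1) (6,2) (6,3) (6,4)] -> total=13
Click 2 (1,1) count=1: revealed 1 new [(1,1)] -> total=14
Click 3 (3,1) count=3: revealed 1 new [(3,1)] -> total=15
Click 4 (3,4) count=1: revealed 1 new [(3,4)] -> total=16

Answer: .......
.#.....
.......
.#..#..
..###..
#####..
#####..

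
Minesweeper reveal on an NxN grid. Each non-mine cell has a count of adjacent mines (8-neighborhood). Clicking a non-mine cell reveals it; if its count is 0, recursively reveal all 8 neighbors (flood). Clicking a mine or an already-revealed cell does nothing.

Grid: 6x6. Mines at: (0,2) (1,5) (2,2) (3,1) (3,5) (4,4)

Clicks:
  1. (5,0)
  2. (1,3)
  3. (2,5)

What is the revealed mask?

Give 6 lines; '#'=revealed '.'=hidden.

Click 1 (5,0) count=0: revealed 8 new [(4,0) (4,1) (4,2) (4,3) (5,0) (5,1) (5,2) (5,3)] -> total=8
Click 2 (1,3) count=2: revealed 1 new [(1,3)] -> total=9
Click 3 (2,5) count=2: revealed 1 new [(2,5)] -> total=10

Answer: ......
...#..
.....#
......
####..
####..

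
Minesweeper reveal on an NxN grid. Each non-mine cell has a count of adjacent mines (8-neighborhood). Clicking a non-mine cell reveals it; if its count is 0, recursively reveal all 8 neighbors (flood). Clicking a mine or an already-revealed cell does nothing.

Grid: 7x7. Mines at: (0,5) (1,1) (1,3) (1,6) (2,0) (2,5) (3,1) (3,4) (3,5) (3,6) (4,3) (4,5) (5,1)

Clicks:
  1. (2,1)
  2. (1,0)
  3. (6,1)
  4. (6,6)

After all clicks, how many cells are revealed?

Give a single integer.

Click 1 (2,1) count=3: revealed 1 new [(2,1)] -> total=1
Click 2 (1,0) count=2: revealed 1 new [(1,0)] -> total=2
Click 3 (6,1) count=1: revealed 1 new [(6,1)] -> total=3
Click 4 (6,6) count=0: revealed 10 new [(5,2) (5,3) (5,4) (5,5) (5,6) (6,2) (6,3) (6,4) (6,5) (6,6)] -> total=13

Answer: 13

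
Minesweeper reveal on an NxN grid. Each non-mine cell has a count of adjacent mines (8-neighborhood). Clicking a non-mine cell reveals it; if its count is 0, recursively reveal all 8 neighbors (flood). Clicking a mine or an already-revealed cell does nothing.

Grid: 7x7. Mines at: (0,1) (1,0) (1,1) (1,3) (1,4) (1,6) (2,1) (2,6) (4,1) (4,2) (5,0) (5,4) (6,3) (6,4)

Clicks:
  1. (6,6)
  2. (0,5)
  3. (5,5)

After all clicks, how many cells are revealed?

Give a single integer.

Click 1 (6,6) count=0: revealed 8 new [(3,5) (3,6) (4,5) (4,6) (5,5) (5,6) (6,5) (6,6)] -> total=8
Click 2 (0,5) count=2: revealed 1 new [(0,5)] -> total=9
Click 3 (5,5) count=2: revealed 0 new [(none)] -> total=9

Answer: 9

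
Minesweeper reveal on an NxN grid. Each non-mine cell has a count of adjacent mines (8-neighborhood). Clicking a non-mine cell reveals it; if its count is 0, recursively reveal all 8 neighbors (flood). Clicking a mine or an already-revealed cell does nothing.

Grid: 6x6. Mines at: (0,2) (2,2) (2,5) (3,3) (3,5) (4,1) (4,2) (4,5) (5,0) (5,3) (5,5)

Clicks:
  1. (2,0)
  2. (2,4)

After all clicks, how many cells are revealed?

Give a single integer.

Answer: 9

Derivation:
Click 1 (2,0) count=0: revealed 8 new [(0,0) (0,1) (1,0) (1,1) (2,0) (2,1) (3,0) (3,1)] -> total=8
Click 2 (2,4) count=3: revealed 1 new [(2,4)] -> total=9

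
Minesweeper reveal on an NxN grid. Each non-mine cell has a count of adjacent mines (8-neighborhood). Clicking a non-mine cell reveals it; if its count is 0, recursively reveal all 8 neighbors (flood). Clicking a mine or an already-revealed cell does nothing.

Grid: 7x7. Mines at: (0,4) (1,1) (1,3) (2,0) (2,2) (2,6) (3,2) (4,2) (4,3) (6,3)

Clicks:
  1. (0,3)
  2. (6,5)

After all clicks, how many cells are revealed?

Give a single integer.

Click 1 (0,3) count=2: revealed 1 new [(0,3)] -> total=1
Click 2 (6,5) count=0: revealed 12 new [(3,4) (3,5) (3,6) (4,4) (4,5) (4,6) (5,4) (5,5) (5,6) (6,4) (6,5) (6,6)] -> total=13

Answer: 13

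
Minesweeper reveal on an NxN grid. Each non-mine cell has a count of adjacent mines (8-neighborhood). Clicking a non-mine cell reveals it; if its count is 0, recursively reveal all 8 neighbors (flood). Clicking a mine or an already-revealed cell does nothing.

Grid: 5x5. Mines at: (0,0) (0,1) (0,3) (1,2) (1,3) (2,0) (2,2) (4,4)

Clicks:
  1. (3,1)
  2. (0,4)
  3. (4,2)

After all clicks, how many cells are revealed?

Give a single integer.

Click 1 (3,1) count=2: revealed 1 new [(3,1)] -> total=1
Click 2 (0,4) count=2: revealed 1 new [(0,4)] -> total=2
Click 3 (4,2) count=0: revealed 7 new [(3,0) (3,2) (3,3) (4,0) (4,1) (4,2) (4,3)] -> total=9

Answer: 9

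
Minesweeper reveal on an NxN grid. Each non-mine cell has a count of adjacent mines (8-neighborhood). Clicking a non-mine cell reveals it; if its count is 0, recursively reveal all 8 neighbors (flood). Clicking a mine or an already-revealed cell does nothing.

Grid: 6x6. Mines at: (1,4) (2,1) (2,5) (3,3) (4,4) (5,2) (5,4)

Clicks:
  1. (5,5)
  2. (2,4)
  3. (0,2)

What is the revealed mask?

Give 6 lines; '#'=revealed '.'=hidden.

Click 1 (5,5) count=2: revealed 1 new [(5,5)] -> total=1
Click 2 (2,4) count=3: revealed 1 new [(2,4)] -> total=2
Click 3 (0,2) count=0: revealed 8 new [(0,0) (0,1) (0,2) (0,3) (1,0) (1,1) (1,2) (1,3)] -> total=10

Answer: ####..
####..
....#.
......
......
.....#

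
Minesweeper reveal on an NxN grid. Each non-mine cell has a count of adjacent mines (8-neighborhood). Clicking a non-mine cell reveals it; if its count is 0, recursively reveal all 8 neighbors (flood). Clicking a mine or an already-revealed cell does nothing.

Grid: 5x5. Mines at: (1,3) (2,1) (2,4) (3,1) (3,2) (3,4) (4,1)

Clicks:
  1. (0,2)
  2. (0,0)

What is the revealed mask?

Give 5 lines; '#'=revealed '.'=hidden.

Answer: ###..
###..
.....
.....
.....

Derivation:
Click 1 (0,2) count=1: revealed 1 new [(0,2)] -> total=1
Click 2 (0,0) count=0: revealed 5 new [(0,0) (0,1) (1,0) (1,1) (1,2)] -> total=6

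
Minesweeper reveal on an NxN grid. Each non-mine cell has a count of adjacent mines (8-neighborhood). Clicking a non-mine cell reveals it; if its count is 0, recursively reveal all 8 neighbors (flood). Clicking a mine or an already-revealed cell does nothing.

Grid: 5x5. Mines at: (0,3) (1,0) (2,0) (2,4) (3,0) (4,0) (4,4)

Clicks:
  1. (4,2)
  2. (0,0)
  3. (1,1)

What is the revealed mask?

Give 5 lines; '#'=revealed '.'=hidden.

Click 1 (4,2) count=0: revealed 12 new [(1,1) (1,2) (1,3) (2,1) (2,2) (2,3) (3,1) (3,2) (3,3) (4,1) (4,2) (4,3)] -> total=12
Click 2 (0,0) count=1: revealed 1 new [(0,0)] -> total=13
Click 3 (1,1) count=2: revealed 0 new [(none)] -> total=13

Answer: #....
.###.
.###.
.###.
.###.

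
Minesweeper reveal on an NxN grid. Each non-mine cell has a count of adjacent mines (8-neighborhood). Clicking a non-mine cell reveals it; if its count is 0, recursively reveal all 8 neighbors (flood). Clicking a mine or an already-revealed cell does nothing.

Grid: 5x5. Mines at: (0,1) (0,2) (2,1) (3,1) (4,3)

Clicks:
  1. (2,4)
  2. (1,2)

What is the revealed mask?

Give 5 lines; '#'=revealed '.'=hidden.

Click 1 (2,4) count=0: revealed 11 new [(0,3) (0,4) (1,2) (1,3) (1,4) (2,2) (2,3) (2,4) (3,2) (3,3) (3,4)] -> total=11
Click 2 (1,2) count=3: revealed 0 new [(none)] -> total=11

Answer: ...##
..###
..###
..###
.....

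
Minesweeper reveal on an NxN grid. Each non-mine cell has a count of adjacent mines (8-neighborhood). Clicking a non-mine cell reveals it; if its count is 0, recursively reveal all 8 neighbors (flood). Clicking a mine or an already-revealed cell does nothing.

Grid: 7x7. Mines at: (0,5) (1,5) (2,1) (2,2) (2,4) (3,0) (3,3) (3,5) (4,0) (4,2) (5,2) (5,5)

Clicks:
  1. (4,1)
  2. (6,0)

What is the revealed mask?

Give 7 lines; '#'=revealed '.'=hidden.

Answer: .......
.......
.......
.......
.#.....
##.....
##.....

Derivation:
Click 1 (4,1) count=4: revealed 1 new [(4,1)] -> total=1
Click 2 (6,0) count=0: revealed 4 new [(5,0) (5,1) (6,0) (6,1)] -> total=5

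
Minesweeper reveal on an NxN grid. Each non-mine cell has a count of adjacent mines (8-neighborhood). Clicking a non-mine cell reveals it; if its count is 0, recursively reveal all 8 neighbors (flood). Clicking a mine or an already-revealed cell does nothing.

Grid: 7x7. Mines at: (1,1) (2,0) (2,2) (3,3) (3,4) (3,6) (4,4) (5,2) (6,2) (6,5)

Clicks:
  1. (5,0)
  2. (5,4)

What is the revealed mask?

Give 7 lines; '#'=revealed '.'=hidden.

Click 1 (5,0) count=0: revealed 8 new [(3,0) (3,1) (4,0) (4,1) (5,0) (5,1) (6,0) (6,1)] -> total=8
Click 2 (5,4) count=2: revealed 1 new [(5,4)] -> total=9

Answer: .......
.......
.......
##.....
##.....
##..#..
##.....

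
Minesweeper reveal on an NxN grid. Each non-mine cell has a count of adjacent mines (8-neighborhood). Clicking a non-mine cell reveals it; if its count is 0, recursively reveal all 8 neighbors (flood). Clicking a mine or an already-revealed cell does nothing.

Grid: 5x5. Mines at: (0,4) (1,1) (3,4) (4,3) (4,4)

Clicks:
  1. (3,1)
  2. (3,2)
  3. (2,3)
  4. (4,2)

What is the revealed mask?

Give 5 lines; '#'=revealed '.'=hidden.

Click 1 (3,1) count=0: revealed 9 new [(2,0) (2,1) (2,2) (3,0) (3,1) (3,2) (4,0) (4,1) (4,2)] -> total=9
Click 2 (3,2) count=1: revealed 0 new [(none)] -> total=9
Click 3 (2,3) count=1: revealed 1 new [(2,3)] -> total=10
Click 4 (4,2) count=1: revealed 0 new [(none)] -> total=10

Answer: .....
.....
####.
###..
###..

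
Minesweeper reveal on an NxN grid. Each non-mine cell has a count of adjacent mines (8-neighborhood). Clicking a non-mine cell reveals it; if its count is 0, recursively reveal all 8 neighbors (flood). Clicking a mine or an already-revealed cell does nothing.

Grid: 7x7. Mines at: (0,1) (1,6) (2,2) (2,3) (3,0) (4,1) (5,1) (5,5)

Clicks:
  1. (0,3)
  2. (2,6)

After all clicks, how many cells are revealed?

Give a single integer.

Answer: 9

Derivation:
Click 1 (0,3) count=0: revealed 8 new [(0,2) (0,3) (0,4) (0,5) (1,2) (1,3) (1,4) (1,5)] -> total=8
Click 2 (2,6) count=1: revealed 1 new [(2,6)] -> total=9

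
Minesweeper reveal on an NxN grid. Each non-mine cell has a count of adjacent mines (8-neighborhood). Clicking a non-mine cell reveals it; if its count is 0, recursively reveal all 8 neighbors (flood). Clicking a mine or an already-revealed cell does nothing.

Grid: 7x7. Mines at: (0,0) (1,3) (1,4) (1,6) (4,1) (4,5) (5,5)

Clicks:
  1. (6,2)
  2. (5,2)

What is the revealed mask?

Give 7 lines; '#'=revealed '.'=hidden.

Answer: .......
.......
..###..
..###..
..###..
#####..
#####..

Derivation:
Click 1 (6,2) count=0: revealed 19 new [(2,2) (2,3) (2,4) (3,2) (3,3) (3,4) (4,2) (4,3) (4,4) (5,0) (5,1) (5,2) (5,3) (5,4) (6,0) (6,1) (6,2) (6,3) (6,4)] -> total=19
Click 2 (5,2) count=1: revealed 0 new [(none)] -> total=19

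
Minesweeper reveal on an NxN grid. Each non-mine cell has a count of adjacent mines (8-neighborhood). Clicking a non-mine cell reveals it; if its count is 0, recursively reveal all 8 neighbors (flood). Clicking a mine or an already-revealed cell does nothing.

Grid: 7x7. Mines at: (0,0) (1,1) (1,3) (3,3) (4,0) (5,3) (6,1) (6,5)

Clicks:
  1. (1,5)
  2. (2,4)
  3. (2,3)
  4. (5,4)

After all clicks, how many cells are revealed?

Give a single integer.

Click 1 (1,5) count=0: revealed 18 new [(0,4) (0,5) (0,6) (1,4) (1,5) (1,6) (2,4) (2,5) (2,6) (3,4) (3,5) (3,6) (4,4) (4,5) (4,6) (5,4) (5,5) (5,6)] -> total=18
Click 2 (2,4) count=2: revealed 0 new [(none)] -> total=18
Click 3 (2,3) count=2: revealed 1 new [(2,3)] -> total=19
Click 4 (5,4) count=2: revealed 0 new [(none)] -> total=19

Answer: 19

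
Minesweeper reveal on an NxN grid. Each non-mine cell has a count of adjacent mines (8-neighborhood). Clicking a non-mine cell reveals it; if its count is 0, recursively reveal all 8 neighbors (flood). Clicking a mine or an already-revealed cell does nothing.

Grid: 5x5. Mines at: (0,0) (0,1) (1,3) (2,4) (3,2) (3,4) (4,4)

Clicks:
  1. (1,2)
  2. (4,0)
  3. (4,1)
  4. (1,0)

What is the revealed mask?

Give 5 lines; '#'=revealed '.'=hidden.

Click 1 (1,2) count=2: revealed 1 new [(1,2)] -> total=1
Click 2 (4,0) count=0: revealed 8 new [(1,0) (1,1) (2,0) (2,1) (3,0) (3,1) (4,0) (4,1)] -> total=9
Click 3 (4,1) count=1: revealed 0 new [(none)] -> total=9
Click 4 (1,0) count=2: revealed 0 new [(none)] -> total=9

Answer: .....
###..
##...
##...
##...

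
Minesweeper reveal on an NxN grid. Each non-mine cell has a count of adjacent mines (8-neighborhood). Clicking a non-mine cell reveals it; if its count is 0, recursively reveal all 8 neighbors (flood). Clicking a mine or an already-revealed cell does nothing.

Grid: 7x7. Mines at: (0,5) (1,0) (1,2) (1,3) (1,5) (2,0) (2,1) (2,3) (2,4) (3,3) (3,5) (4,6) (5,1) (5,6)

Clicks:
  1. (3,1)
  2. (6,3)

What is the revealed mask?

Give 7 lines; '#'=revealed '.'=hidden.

Answer: .......
.......
.......
.#.....
..####.
..####.
..####.

Derivation:
Click 1 (3,1) count=2: revealed 1 new [(3,1)] -> total=1
Click 2 (6,3) count=0: revealed 12 new [(4,2) (4,3) (4,4) (4,5) (5,2) (5,3) (5,4) (5,5) (6,2) (6,3) (6,4) (6,5)] -> total=13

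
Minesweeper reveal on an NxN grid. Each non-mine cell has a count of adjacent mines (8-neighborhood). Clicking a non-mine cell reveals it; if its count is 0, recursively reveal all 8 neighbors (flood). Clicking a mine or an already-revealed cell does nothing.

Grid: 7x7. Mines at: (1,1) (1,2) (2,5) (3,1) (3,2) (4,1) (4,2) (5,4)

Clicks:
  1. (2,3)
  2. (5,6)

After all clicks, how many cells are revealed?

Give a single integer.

Answer: 9

Derivation:
Click 1 (2,3) count=2: revealed 1 new [(2,3)] -> total=1
Click 2 (5,6) count=0: revealed 8 new [(3,5) (3,6) (4,5) (4,6) (5,5) (5,6) (6,5) (6,6)] -> total=9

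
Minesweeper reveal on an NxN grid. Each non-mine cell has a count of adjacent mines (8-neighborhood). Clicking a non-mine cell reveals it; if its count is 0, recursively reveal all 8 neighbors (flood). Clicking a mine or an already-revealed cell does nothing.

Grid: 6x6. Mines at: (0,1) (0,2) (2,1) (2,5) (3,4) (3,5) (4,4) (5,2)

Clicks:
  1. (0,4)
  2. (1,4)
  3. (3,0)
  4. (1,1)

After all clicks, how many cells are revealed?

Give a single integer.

Click 1 (0,4) count=0: revealed 6 new [(0,3) (0,4) (0,5) (1,3) (1,4) (1,5)] -> total=6
Click 2 (1,4) count=1: revealed 0 new [(none)] -> total=6
Click 3 (3,0) count=1: revealed 1 new [(3,0)] -> total=7
Click 4 (1,1) count=3: revealed 1 new [(1,1)] -> total=8

Answer: 8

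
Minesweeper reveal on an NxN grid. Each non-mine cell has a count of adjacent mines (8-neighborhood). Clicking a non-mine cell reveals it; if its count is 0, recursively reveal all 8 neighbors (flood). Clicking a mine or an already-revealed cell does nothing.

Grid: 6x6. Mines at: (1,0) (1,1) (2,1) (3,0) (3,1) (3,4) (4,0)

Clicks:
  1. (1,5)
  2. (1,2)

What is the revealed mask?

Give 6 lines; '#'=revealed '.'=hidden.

Click 1 (1,5) count=0: revealed 12 new [(0,2) (0,3) (0,4) (0,5) (1,2) (1,3) (1,4) (1,5) (2,2) (2,3) (2,4) (2,5)] -> total=12
Click 2 (1,2) count=2: revealed 0 new [(none)] -> total=12

Answer: ..####
..####
..####
......
......
......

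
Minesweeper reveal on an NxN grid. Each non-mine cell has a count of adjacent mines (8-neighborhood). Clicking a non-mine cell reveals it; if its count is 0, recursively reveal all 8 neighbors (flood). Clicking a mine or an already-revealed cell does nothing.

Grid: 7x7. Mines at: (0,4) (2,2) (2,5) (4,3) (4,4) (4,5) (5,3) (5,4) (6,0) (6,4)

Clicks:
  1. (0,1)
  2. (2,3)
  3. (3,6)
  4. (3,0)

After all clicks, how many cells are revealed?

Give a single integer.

Click 1 (0,1) count=0: revealed 19 new [(0,0) (0,1) (0,2) (0,3) (1,0) (1,1) (1,2) (1,3) (2,0) (2,1) (3,0) (3,1) (3,2) (4,0) (4,1) (4,2) (5,0) (5,1) (5,2)] -> total=19
Click 2 (2,3) count=1: revealed 1 new [(2,3)] -> total=20
Click 3 (3,6) count=2: revealed 1 new [(3,6)] -> total=21
Click 4 (3,0) count=0: revealed 0 new [(none)] -> total=21

Answer: 21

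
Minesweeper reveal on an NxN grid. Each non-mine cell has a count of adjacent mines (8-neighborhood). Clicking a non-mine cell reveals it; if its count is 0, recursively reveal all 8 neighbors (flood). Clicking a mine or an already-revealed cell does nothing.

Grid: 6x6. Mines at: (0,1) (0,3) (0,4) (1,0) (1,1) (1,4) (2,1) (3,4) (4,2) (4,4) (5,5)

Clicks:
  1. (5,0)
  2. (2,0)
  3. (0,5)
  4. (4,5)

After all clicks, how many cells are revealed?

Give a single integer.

Answer: 9

Derivation:
Click 1 (5,0) count=0: revealed 6 new [(3,0) (3,1) (4,0) (4,1) (5,0) (5,1)] -> total=6
Click 2 (2,0) count=3: revealed 1 new [(2,0)] -> total=7
Click 3 (0,5) count=2: revealed 1 new [(0,5)] -> total=8
Click 4 (4,5) count=3: revealed 1 new [(4,5)] -> total=9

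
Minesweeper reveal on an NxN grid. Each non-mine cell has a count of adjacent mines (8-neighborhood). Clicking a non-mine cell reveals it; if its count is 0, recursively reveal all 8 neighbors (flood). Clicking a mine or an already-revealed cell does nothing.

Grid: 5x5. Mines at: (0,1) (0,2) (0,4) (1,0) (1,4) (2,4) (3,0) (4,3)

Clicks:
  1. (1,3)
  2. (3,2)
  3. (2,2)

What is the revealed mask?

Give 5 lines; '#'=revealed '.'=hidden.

Answer: .....
.###.
.###.
.###.
.....

Derivation:
Click 1 (1,3) count=4: revealed 1 new [(1,3)] -> total=1
Click 2 (3,2) count=1: revealed 1 new [(3,2)] -> total=2
Click 3 (2,2) count=0: revealed 7 new [(1,1) (1,2) (2,1) (2,2) (2,3) (3,1) (3,3)] -> total=9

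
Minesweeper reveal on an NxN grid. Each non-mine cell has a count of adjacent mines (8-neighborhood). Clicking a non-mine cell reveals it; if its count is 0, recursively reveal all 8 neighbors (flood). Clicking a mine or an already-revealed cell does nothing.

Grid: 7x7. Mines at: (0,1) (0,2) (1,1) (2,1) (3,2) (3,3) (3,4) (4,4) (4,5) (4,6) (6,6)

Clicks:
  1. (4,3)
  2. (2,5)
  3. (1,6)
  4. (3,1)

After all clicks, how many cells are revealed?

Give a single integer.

Answer: 16

Derivation:
Click 1 (4,3) count=4: revealed 1 new [(4,3)] -> total=1
Click 2 (2,5) count=1: revealed 1 new [(2,5)] -> total=2
Click 3 (1,6) count=0: revealed 13 new [(0,3) (0,4) (0,5) (0,6) (1,3) (1,4) (1,5) (1,6) (2,3) (2,4) (2,6) (3,5) (3,6)] -> total=15
Click 4 (3,1) count=2: revealed 1 new [(3,1)] -> total=16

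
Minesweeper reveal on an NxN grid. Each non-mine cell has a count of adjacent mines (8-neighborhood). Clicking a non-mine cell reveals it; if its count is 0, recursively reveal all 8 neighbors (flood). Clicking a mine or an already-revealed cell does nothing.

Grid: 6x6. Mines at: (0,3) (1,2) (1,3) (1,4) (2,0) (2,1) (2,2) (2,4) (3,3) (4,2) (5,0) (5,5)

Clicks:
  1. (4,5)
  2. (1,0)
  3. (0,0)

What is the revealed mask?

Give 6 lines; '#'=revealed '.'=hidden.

Click 1 (4,5) count=1: revealed 1 new [(4,5)] -> total=1
Click 2 (1,0) count=2: revealed 1 new [(1,0)] -> total=2
Click 3 (0,0) count=0: revealed 3 new [(0,0) (0,1) (1,1)] -> total=5

Answer: ##....
##....
......
......
.....#
......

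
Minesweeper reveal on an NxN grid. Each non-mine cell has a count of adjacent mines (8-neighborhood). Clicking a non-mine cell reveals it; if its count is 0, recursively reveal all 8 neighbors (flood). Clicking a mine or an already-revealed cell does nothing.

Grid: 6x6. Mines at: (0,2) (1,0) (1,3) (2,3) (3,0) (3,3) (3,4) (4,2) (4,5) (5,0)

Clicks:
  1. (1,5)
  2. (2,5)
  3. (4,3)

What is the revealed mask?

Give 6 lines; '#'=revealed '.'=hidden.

Answer: ....##
....##
....##
......
...#..
......

Derivation:
Click 1 (1,5) count=0: revealed 6 new [(0,4) (0,5) (1,4) (1,5) (2,4) (2,5)] -> total=6
Click 2 (2,5) count=1: revealed 0 new [(none)] -> total=6
Click 3 (4,3) count=3: revealed 1 new [(4,3)] -> total=7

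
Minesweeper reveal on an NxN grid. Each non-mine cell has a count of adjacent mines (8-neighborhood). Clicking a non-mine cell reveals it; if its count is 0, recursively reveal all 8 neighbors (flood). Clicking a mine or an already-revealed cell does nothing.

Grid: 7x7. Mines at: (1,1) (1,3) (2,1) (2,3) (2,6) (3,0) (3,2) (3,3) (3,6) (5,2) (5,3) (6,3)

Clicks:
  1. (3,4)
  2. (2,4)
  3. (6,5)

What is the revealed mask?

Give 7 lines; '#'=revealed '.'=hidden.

Click 1 (3,4) count=2: revealed 1 new [(3,4)] -> total=1
Click 2 (2,4) count=3: revealed 1 new [(2,4)] -> total=2
Click 3 (6,5) count=0: revealed 9 new [(4,4) (4,5) (4,6) (5,4) (5,5) (5,6) (6,4) (6,5) (6,6)] -> total=11

Answer: .......
.......
....#..
....#..
....###
....###
....###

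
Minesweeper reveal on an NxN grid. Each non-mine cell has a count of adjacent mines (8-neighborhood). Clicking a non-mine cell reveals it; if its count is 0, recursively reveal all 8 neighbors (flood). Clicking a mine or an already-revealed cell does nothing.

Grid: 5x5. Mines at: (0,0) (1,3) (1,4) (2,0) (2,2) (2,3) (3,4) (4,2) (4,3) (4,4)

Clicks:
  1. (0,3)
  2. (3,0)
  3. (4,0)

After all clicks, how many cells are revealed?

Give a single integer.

Answer: 5

Derivation:
Click 1 (0,3) count=2: revealed 1 new [(0,3)] -> total=1
Click 2 (3,0) count=1: revealed 1 new [(3,0)] -> total=2
Click 3 (4,0) count=0: revealed 3 new [(3,1) (4,0) (4,1)] -> total=5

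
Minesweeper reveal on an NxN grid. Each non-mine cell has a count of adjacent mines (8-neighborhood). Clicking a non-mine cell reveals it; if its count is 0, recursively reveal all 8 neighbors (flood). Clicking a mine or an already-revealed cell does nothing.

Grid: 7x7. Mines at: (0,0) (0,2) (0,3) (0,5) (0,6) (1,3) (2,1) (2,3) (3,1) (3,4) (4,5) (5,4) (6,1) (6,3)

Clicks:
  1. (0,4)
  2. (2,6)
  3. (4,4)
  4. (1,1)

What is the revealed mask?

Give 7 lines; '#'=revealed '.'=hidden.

Answer: ....#..
.#...##
.....##
.....##
....#..
.......
.......

Derivation:
Click 1 (0,4) count=3: revealed 1 new [(0,4)] -> total=1
Click 2 (2,6) count=0: revealed 6 new [(1,5) (1,6) (2,5) (2,6) (3,5) (3,6)] -> total=7
Click 3 (4,4) count=3: revealed 1 new [(4,4)] -> total=8
Click 4 (1,1) count=3: revealed 1 new [(1,1)] -> total=9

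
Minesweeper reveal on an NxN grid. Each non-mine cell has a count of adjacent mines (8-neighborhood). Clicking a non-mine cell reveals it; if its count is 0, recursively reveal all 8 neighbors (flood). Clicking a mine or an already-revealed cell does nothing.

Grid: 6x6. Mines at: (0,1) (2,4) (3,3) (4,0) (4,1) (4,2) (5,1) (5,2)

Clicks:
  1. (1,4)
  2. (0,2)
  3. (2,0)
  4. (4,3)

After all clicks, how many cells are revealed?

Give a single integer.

Answer: 12

Derivation:
Click 1 (1,4) count=1: revealed 1 new [(1,4)] -> total=1
Click 2 (0,2) count=1: revealed 1 new [(0,2)] -> total=2
Click 3 (2,0) count=0: revealed 9 new [(1,0) (1,1) (1,2) (2,0) (2,1) (2,2) (3,0) (3,1) (3,2)] -> total=11
Click 4 (4,3) count=3: revealed 1 new [(4,3)] -> total=12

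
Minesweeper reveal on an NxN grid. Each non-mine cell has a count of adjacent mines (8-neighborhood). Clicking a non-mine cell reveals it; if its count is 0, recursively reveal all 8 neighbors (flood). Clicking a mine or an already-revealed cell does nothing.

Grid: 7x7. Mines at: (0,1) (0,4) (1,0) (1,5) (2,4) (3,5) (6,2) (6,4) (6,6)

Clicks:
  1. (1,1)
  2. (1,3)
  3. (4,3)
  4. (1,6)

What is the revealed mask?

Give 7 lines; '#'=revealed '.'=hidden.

Answer: .......
.###..#
####...
#####..
#####..
#####..
##.....

Derivation:
Click 1 (1,1) count=2: revealed 1 new [(1,1)] -> total=1
Click 2 (1,3) count=2: revealed 1 new [(1,3)] -> total=2
Click 3 (4,3) count=0: revealed 22 new [(1,2) (2,0) (2,1) (2,2) (2,3) (3,0) (3,1) (3,2) (3,3) (3,4) (4,0) (4,1) (4,2) (4,3) (4,4) (5,0) (5,1) (5,2) (5,3) (5,4) (6,0) (6,1)] -> total=24
Click 4 (1,6) count=1: revealed 1 new [(1,6)] -> total=25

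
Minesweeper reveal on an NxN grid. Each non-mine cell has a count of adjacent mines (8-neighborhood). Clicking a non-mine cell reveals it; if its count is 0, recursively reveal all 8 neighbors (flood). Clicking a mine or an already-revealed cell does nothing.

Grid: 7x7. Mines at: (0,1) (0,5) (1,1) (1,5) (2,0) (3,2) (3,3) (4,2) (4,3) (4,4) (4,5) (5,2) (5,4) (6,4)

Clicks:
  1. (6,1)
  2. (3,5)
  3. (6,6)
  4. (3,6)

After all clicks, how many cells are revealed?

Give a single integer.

Click 1 (6,1) count=1: revealed 1 new [(6,1)] -> total=1
Click 2 (3,5) count=2: revealed 1 new [(3,5)] -> total=2
Click 3 (6,6) count=0: revealed 4 new [(5,5) (5,6) (6,5) (6,6)] -> total=6
Click 4 (3,6) count=1: revealed 1 new [(3,6)] -> total=7

Answer: 7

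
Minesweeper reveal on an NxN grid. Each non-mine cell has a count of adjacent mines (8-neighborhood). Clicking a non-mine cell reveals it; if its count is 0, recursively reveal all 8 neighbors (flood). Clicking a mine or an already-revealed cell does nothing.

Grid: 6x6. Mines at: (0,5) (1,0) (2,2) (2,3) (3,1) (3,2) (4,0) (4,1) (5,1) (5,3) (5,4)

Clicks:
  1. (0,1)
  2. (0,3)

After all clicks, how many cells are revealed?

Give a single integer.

Click 1 (0,1) count=1: revealed 1 new [(0,1)] -> total=1
Click 2 (0,3) count=0: revealed 7 new [(0,2) (0,3) (0,4) (1,1) (1,2) (1,3) (1,4)] -> total=8

Answer: 8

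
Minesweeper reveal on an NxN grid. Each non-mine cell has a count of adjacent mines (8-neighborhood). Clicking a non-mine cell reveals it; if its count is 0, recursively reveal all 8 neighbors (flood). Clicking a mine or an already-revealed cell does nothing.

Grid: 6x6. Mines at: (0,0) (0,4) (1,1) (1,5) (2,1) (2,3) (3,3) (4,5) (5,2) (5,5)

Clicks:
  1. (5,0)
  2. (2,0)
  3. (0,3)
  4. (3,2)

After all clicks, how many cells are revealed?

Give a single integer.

Click 1 (5,0) count=0: revealed 6 new [(3,0) (3,1) (4,0) (4,1) (5,0) (5,1)] -> total=6
Click 2 (2,0) count=2: revealed 1 new [(2,0)] -> total=7
Click 3 (0,3) count=1: revealed 1 new [(0,3)] -> total=8
Click 4 (3,2) count=3: revealed 1 new [(3,2)] -> total=9

Answer: 9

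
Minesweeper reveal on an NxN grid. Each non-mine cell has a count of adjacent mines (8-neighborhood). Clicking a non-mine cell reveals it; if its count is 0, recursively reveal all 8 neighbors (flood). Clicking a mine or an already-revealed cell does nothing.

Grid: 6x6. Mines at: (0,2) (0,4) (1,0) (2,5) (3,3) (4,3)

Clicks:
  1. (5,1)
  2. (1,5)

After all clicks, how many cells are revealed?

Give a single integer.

Answer: 13

Derivation:
Click 1 (5,1) count=0: revealed 12 new [(2,0) (2,1) (2,2) (3,0) (3,1) (3,2) (4,0) (4,1) (4,2) (5,0) (5,1) (5,2)] -> total=12
Click 2 (1,5) count=2: revealed 1 new [(1,5)] -> total=13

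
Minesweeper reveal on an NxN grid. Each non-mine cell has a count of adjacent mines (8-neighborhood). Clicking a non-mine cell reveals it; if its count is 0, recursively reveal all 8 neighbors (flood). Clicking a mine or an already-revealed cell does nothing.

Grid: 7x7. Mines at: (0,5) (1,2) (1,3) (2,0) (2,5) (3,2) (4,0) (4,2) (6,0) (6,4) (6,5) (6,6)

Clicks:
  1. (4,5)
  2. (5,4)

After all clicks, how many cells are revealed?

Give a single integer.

Answer: 12

Derivation:
Click 1 (4,5) count=0: revealed 12 new [(3,3) (3,4) (3,5) (3,6) (4,3) (4,4) (4,5) (4,6) (5,3) (5,4) (5,5) (5,6)] -> total=12
Click 2 (5,4) count=2: revealed 0 new [(none)] -> total=12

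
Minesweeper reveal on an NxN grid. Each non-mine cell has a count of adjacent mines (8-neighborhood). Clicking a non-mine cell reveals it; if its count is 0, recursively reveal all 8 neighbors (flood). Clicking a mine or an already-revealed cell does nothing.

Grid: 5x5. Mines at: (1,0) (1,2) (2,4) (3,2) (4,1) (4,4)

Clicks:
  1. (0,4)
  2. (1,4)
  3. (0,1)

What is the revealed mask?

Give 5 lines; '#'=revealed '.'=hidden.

Click 1 (0,4) count=0: revealed 4 new [(0,3) (0,4) (1,3) (1,4)] -> total=4
Click 2 (1,4) count=1: revealed 0 new [(none)] -> total=4
Click 3 (0,1) count=2: revealed 1 new [(0,1)] -> total=5

Answer: .#.##
...##
.....
.....
.....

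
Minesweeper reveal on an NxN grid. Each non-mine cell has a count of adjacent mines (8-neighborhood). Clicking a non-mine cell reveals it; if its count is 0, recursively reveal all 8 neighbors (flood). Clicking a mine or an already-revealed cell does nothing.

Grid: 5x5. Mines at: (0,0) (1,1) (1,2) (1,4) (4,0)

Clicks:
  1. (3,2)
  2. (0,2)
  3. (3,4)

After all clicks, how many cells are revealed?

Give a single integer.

Click 1 (3,2) count=0: revealed 12 new [(2,1) (2,2) (2,3) (2,4) (3,1) (3,2) (3,3) (3,4) (4,1) (4,2) (4,3) (4,4)] -> total=12
Click 2 (0,2) count=2: revealed 1 new [(0,2)] -> total=13
Click 3 (3,4) count=0: revealed 0 new [(none)] -> total=13

Answer: 13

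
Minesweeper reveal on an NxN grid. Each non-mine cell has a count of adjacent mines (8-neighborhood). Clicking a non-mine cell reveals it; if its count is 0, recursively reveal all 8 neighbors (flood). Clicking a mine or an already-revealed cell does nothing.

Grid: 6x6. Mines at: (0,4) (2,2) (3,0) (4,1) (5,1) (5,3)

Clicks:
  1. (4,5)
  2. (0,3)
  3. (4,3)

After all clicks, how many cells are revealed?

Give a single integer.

Click 1 (4,5) count=0: revealed 14 new [(1,3) (1,4) (1,5) (2,3) (2,4) (2,5) (3,3) (3,4) (3,5) (4,3) (4,4) (4,5) (5,4) (5,5)] -> total=14
Click 2 (0,3) count=1: revealed 1 new [(0,3)] -> total=15
Click 3 (4,3) count=1: revealed 0 new [(none)] -> total=15

Answer: 15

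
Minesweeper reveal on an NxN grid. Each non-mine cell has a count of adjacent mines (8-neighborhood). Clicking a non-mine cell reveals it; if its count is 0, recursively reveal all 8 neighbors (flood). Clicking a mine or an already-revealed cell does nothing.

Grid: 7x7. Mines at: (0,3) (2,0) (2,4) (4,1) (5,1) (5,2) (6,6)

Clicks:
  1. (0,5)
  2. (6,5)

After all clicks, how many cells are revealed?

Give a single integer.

Answer: 23

Derivation:
Click 1 (0,5) count=0: revealed 23 new [(0,4) (0,5) (0,6) (1,4) (1,5) (1,6) (2,5) (2,6) (3,3) (3,4) (3,5) (3,6) (4,3) (4,4) (4,5) (4,6) (5,3) (5,4) (5,5) (5,6) (6,3) (6,4) (6,5)] -> total=23
Click 2 (6,5) count=1: revealed 0 new [(none)] -> total=23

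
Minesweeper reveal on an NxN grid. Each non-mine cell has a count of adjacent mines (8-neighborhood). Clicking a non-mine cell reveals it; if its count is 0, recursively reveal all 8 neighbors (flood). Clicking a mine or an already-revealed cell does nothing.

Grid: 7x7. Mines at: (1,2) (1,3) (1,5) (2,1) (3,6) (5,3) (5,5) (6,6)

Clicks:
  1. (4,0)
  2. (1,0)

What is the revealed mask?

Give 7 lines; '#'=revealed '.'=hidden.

Click 1 (4,0) count=0: revealed 12 new [(3,0) (3,1) (3,2) (4,0) (4,1) (4,2) (5,0) (5,1) (5,2) (6,0) (6,1) (6,2)] -> total=12
Click 2 (1,0) count=1: revealed 1 new [(1,0)] -> total=13

Answer: .......
#......
.......
###....
###....
###....
###....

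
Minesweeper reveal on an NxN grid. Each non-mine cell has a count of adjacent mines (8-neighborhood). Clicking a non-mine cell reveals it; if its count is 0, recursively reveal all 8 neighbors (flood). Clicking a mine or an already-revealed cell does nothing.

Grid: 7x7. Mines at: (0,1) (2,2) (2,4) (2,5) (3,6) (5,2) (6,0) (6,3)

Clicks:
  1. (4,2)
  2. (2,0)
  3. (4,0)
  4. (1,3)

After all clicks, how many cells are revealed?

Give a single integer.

Answer: 12

Derivation:
Click 1 (4,2) count=1: revealed 1 new [(4,2)] -> total=1
Click 2 (2,0) count=0: revealed 10 new [(1,0) (1,1) (2,0) (2,1) (3,0) (3,1) (4,0) (4,1) (5,0) (5,1)] -> total=11
Click 3 (4,0) count=0: revealed 0 new [(none)] -> total=11
Click 4 (1,3) count=2: revealed 1 new [(1,3)] -> total=12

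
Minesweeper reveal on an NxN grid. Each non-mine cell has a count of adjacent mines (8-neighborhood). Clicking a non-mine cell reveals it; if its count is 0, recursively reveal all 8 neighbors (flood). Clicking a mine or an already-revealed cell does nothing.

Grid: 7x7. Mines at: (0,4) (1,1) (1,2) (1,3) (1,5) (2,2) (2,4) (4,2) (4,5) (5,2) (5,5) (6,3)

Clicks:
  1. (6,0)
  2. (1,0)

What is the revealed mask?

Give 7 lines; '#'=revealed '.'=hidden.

Answer: .......
#......
##.....
##.....
##.....
##.....
##.....

Derivation:
Click 1 (6,0) count=0: revealed 10 new [(2,0) (2,1) (3,0) (3,1) (4,0) (4,1) (5,0) (5,1) (6,0) (6,1)] -> total=10
Click 2 (1,0) count=1: revealed 1 new [(1,0)] -> total=11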